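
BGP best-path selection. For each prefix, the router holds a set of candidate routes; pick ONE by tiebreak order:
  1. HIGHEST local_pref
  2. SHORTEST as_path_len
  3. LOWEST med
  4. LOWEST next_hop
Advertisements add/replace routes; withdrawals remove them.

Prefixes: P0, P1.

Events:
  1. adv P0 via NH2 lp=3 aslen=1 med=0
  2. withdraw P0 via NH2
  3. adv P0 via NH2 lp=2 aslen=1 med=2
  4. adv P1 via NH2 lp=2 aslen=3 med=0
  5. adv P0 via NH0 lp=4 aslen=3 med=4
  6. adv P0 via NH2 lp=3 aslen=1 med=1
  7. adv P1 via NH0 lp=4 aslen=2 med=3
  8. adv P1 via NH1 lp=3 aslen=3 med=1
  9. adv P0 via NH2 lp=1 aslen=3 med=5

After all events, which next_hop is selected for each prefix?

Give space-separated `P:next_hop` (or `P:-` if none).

Answer: P0:NH0 P1:NH0

Derivation:
Op 1: best P0=NH2 P1=-
Op 2: best P0=- P1=-
Op 3: best P0=NH2 P1=-
Op 4: best P0=NH2 P1=NH2
Op 5: best P0=NH0 P1=NH2
Op 6: best P0=NH0 P1=NH2
Op 7: best P0=NH0 P1=NH0
Op 8: best P0=NH0 P1=NH0
Op 9: best P0=NH0 P1=NH0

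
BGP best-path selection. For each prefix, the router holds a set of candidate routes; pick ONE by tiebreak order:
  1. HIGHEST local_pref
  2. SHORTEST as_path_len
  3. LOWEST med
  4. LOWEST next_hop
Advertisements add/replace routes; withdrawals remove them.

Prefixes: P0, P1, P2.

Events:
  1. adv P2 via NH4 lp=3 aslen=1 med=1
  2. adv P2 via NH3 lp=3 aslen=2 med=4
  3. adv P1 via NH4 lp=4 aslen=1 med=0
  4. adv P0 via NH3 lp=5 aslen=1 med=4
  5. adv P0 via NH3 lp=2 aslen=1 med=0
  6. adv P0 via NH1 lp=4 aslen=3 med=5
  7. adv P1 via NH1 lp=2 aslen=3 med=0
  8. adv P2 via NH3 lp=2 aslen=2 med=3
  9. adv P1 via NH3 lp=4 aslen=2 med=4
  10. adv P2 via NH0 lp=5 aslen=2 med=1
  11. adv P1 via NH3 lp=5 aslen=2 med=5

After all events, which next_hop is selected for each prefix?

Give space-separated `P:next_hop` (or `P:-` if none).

Answer: P0:NH1 P1:NH3 P2:NH0

Derivation:
Op 1: best P0=- P1=- P2=NH4
Op 2: best P0=- P1=- P2=NH4
Op 3: best P0=- P1=NH4 P2=NH4
Op 4: best P0=NH3 P1=NH4 P2=NH4
Op 5: best P0=NH3 P1=NH4 P2=NH4
Op 6: best P0=NH1 P1=NH4 P2=NH4
Op 7: best P0=NH1 P1=NH4 P2=NH4
Op 8: best P0=NH1 P1=NH4 P2=NH4
Op 9: best P0=NH1 P1=NH4 P2=NH4
Op 10: best P0=NH1 P1=NH4 P2=NH0
Op 11: best P0=NH1 P1=NH3 P2=NH0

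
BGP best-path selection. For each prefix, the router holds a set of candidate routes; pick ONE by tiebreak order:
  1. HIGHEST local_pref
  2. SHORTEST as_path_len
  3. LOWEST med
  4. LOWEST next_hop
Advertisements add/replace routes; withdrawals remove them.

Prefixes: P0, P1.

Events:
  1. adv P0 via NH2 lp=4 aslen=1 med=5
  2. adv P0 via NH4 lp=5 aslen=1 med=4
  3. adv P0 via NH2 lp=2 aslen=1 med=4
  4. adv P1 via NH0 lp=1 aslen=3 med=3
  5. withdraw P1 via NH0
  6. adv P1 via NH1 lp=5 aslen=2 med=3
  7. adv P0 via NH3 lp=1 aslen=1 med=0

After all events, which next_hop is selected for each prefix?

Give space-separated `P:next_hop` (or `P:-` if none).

Answer: P0:NH4 P1:NH1

Derivation:
Op 1: best P0=NH2 P1=-
Op 2: best P0=NH4 P1=-
Op 3: best P0=NH4 P1=-
Op 4: best P0=NH4 P1=NH0
Op 5: best P0=NH4 P1=-
Op 6: best P0=NH4 P1=NH1
Op 7: best P0=NH4 P1=NH1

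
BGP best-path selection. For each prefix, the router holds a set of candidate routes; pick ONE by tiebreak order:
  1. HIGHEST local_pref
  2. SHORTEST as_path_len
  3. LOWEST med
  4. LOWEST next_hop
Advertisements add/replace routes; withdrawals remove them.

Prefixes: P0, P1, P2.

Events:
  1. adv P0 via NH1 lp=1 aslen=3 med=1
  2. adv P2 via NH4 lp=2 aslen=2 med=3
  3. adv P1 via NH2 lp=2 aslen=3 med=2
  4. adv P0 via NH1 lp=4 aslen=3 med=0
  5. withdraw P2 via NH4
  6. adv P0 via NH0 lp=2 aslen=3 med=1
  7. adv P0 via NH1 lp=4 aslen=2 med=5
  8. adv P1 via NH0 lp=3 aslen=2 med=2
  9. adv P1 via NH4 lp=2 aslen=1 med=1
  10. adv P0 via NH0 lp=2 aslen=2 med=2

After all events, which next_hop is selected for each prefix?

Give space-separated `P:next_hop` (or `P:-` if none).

Answer: P0:NH1 P1:NH0 P2:-

Derivation:
Op 1: best P0=NH1 P1=- P2=-
Op 2: best P0=NH1 P1=- P2=NH4
Op 3: best P0=NH1 P1=NH2 P2=NH4
Op 4: best P0=NH1 P1=NH2 P2=NH4
Op 5: best P0=NH1 P1=NH2 P2=-
Op 6: best P0=NH1 P1=NH2 P2=-
Op 7: best P0=NH1 P1=NH2 P2=-
Op 8: best P0=NH1 P1=NH0 P2=-
Op 9: best P0=NH1 P1=NH0 P2=-
Op 10: best P0=NH1 P1=NH0 P2=-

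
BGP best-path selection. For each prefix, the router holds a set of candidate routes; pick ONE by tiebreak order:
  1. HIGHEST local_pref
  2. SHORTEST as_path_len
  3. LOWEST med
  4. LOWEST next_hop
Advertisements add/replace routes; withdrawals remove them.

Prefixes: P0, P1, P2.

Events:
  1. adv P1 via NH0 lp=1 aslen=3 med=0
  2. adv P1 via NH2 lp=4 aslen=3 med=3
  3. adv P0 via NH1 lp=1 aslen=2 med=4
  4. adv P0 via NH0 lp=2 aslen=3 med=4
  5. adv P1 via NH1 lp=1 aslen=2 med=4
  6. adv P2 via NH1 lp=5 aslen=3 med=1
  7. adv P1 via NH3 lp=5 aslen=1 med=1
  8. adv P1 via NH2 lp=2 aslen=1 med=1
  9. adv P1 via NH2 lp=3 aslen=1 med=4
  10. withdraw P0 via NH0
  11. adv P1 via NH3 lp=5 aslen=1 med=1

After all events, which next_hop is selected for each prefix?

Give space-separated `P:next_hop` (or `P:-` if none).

Answer: P0:NH1 P1:NH3 P2:NH1

Derivation:
Op 1: best P0=- P1=NH0 P2=-
Op 2: best P0=- P1=NH2 P2=-
Op 3: best P0=NH1 P1=NH2 P2=-
Op 4: best P0=NH0 P1=NH2 P2=-
Op 5: best P0=NH0 P1=NH2 P2=-
Op 6: best P0=NH0 P1=NH2 P2=NH1
Op 7: best P0=NH0 P1=NH3 P2=NH1
Op 8: best P0=NH0 P1=NH3 P2=NH1
Op 9: best P0=NH0 P1=NH3 P2=NH1
Op 10: best P0=NH1 P1=NH3 P2=NH1
Op 11: best P0=NH1 P1=NH3 P2=NH1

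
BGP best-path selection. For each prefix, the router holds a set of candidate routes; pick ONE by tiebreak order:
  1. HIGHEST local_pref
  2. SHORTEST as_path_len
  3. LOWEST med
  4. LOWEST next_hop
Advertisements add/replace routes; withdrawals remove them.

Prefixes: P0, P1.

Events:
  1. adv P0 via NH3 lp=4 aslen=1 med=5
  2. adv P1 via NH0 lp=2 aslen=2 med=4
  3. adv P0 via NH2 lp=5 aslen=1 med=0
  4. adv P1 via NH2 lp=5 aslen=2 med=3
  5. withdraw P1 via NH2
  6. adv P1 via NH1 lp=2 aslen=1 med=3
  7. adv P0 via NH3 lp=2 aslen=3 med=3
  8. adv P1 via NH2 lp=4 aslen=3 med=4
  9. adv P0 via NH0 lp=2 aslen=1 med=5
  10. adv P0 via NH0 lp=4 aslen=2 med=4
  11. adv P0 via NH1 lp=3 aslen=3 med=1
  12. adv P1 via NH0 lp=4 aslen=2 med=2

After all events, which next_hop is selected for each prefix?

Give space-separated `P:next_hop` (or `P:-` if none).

Op 1: best P0=NH3 P1=-
Op 2: best P0=NH3 P1=NH0
Op 3: best P0=NH2 P1=NH0
Op 4: best P0=NH2 P1=NH2
Op 5: best P0=NH2 P1=NH0
Op 6: best P0=NH2 P1=NH1
Op 7: best P0=NH2 P1=NH1
Op 8: best P0=NH2 P1=NH2
Op 9: best P0=NH2 P1=NH2
Op 10: best P0=NH2 P1=NH2
Op 11: best P0=NH2 P1=NH2
Op 12: best P0=NH2 P1=NH0

Answer: P0:NH2 P1:NH0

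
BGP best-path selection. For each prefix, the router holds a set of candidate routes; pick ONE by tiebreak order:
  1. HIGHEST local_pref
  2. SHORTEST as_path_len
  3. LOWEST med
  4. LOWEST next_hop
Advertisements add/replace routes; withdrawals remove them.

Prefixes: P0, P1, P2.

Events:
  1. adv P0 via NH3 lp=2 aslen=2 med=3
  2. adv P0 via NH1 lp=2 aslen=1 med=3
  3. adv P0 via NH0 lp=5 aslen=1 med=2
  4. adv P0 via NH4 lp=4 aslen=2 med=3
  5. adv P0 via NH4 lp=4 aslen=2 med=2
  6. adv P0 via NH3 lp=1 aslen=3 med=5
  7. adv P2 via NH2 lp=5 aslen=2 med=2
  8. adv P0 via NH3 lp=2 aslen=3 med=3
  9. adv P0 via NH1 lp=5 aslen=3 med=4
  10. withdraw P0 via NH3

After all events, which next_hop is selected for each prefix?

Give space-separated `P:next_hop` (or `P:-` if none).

Op 1: best P0=NH3 P1=- P2=-
Op 2: best P0=NH1 P1=- P2=-
Op 3: best P0=NH0 P1=- P2=-
Op 4: best P0=NH0 P1=- P2=-
Op 5: best P0=NH0 P1=- P2=-
Op 6: best P0=NH0 P1=- P2=-
Op 7: best P0=NH0 P1=- P2=NH2
Op 8: best P0=NH0 P1=- P2=NH2
Op 9: best P0=NH0 P1=- P2=NH2
Op 10: best P0=NH0 P1=- P2=NH2

Answer: P0:NH0 P1:- P2:NH2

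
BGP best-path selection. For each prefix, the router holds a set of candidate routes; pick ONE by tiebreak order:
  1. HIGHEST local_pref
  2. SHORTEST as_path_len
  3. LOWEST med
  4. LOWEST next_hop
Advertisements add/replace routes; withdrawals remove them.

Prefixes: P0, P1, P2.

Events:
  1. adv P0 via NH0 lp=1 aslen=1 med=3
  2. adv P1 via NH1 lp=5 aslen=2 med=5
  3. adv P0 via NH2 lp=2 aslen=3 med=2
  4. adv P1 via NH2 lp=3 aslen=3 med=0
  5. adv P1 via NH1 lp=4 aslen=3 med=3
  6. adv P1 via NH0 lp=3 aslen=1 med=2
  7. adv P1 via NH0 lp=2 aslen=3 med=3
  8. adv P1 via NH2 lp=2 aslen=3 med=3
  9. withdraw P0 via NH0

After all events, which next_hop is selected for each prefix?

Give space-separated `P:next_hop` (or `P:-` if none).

Op 1: best P0=NH0 P1=- P2=-
Op 2: best P0=NH0 P1=NH1 P2=-
Op 3: best P0=NH2 P1=NH1 P2=-
Op 4: best P0=NH2 P1=NH1 P2=-
Op 5: best P0=NH2 P1=NH1 P2=-
Op 6: best P0=NH2 P1=NH1 P2=-
Op 7: best P0=NH2 P1=NH1 P2=-
Op 8: best P0=NH2 P1=NH1 P2=-
Op 9: best P0=NH2 P1=NH1 P2=-

Answer: P0:NH2 P1:NH1 P2:-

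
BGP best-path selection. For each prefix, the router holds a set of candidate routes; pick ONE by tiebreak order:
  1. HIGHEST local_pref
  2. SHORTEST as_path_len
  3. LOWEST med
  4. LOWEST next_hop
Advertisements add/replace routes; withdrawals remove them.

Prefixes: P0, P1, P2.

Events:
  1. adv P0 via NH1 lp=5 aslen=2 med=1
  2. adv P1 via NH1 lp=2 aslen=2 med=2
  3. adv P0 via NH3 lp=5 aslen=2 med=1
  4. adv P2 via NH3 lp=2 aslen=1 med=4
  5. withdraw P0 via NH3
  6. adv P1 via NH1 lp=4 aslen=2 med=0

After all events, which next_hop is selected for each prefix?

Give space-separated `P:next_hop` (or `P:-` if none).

Op 1: best P0=NH1 P1=- P2=-
Op 2: best P0=NH1 P1=NH1 P2=-
Op 3: best P0=NH1 P1=NH1 P2=-
Op 4: best P0=NH1 P1=NH1 P2=NH3
Op 5: best P0=NH1 P1=NH1 P2=NH3
Op 6: best P0=NH1 P1=NH1 P2=NH3

Answer: P0:NH1 P1:NH1 P2:NH3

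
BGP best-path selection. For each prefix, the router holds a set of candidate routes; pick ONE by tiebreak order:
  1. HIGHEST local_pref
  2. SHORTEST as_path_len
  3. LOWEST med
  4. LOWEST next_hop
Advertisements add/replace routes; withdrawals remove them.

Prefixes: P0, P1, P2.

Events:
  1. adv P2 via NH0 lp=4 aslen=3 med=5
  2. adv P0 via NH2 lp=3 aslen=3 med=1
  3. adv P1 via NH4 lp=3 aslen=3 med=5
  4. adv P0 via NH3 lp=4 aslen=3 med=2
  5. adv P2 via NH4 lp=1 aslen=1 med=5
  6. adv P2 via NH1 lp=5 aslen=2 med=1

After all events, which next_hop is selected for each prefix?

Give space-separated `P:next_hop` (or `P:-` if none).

Answer: P0:NH3 P1:NH4 P2:NH1

Derivation:
Op 1: best P0=- P1=- P2=NH0
Op 2: best P0=NH2 P1=- P2=NH0
Op 3: best P0=NH2 P1=NH4 P2=NH0
Op 4: best P0=NH3 P1=NH4 P2=NH0
Op 5: best P0=NH3 P1=NH4 P2=NH0
Op 6: best P0=NH3 P1=NH4 P2=NH1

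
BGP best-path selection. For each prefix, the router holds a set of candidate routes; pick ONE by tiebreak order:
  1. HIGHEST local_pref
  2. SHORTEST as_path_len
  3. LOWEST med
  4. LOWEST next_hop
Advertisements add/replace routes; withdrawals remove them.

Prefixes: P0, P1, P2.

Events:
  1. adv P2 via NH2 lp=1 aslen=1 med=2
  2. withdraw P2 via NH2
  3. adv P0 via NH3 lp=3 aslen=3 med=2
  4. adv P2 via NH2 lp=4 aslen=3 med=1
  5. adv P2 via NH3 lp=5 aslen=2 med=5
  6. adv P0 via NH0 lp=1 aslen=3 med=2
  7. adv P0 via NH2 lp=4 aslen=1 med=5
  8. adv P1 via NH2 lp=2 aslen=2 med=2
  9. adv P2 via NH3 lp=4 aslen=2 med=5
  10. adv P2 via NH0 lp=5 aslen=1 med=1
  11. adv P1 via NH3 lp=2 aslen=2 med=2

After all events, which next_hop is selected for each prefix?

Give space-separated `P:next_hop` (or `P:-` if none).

Answer: P0:NH2 P1:NH2 P2:NH0

Derivation:
Op 1: best P0=- P1=- P2=NH2
Op 2: best P0=- P1=- P2=-
Op 3: best P0=NH3 P1=- P2=-
Op 4: best P0=NH3 P1=- P2=NH2
Op 5: best P0=NH3 P1=- P2=NH3
Op 6: best P0=NH3 P1=- P2=NH3
Op 7: best P0=NH2 P1=- P2=NH3
Op 8: best P0=NH2 P1=NH2 P2=NH3
Op 9: best P0=NH2 P1=NH2 P2=NH3
Op 10: best P0=NH2 P1=NH2 P2=NH0
Op 11: best P0=NH2 P1=NH2 P2=NH0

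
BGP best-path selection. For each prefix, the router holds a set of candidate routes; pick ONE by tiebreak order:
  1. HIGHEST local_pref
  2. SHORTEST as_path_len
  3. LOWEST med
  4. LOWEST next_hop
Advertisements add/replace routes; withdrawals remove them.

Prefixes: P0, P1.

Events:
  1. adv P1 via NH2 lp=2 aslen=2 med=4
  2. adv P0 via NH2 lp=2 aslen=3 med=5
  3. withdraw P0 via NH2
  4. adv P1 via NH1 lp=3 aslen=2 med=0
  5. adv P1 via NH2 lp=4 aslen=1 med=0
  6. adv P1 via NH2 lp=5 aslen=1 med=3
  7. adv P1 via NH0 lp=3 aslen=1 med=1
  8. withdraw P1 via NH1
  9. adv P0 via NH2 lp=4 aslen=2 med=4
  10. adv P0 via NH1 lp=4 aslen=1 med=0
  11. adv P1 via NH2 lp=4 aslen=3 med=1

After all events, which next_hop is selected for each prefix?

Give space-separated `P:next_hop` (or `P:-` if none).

Op 1: best P0=- P1=NH2
Op 2: best P0=NH2 P1=NH2
Op 3: best P0=- P1=NH2
Op 4: best P0=- P1=NH1
Op 5: best P0=- P1=NH2
Op 6: best P0=- P1=NH2
Op 7: best P0=- P1=NH2
Op 8: best P0=- P1=NH2
Op 9: best P0=NH2 P1=NH2
Op 10: best P0=NH1 P1=NH2
Op 11: best P0=NH1 P1=NH2

Answer: P0:NH1 P1:NH2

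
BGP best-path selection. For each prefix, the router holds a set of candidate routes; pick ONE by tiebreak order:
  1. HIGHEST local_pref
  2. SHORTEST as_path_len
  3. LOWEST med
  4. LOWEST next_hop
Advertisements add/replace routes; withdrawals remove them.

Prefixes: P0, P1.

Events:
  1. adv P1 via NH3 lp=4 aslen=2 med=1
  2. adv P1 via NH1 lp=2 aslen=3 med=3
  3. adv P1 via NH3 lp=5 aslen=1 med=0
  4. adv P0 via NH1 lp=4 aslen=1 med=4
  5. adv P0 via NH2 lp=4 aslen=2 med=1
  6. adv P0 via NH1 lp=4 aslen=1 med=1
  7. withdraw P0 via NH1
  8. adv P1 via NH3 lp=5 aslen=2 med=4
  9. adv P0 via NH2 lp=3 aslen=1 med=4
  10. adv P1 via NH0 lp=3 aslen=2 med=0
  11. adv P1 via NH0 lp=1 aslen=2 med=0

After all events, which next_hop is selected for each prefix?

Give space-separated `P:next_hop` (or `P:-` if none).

Op 1: best P0=- P1=NH3
Op 2: best P0=- P1=NH3
Op 3: best P0=- P1=NH3
Op 4: best P0=NH1 P1=NH3
Op 5: best P0=NH1 P1=NH3
Op 6: best P0=NH1 P1=NH3
Op 7: best P0=NH2 P1=NH3
Op 8: best P0=NH2 P1=NH3
Op 9: best P0=NH2 P1=NH3
Op 10: best P0=NH2 P1=NH3
Op 11: best P0=NH2 P1=NH3

Answer: P0:NH2 P1:NH3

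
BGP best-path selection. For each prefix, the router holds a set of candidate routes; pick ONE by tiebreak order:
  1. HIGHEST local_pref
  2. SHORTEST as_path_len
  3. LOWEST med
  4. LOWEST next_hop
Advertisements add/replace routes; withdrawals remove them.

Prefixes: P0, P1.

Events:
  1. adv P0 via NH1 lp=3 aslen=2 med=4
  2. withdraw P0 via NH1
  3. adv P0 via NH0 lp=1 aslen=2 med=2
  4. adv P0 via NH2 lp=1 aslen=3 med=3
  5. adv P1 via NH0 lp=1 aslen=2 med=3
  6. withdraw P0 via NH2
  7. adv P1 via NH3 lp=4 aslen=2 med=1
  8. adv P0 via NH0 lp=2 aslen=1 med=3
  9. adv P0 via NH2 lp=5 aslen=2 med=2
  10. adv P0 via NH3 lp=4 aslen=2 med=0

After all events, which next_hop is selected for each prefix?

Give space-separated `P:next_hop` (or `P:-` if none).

Answer: P0:NH2 P1:NH3

Derivation:
Op 1: best P0=NH1 P1=-
Op 2: best P0=- P1=-
Op 3: best P0=NH0 P1=-
Op 4: best P0=NH0 P1=-
Op 5: best P0=NH0 P1=NH0
Op 6: best P0=NH0 P1=NH0
Op 7: best P0=NH0 P1=NH3
Op 8: best P0=NH0 P1=NH3
Op 9: best P0=NH2 P1=NH3
Op 10: best P0=NH2 P1=NH3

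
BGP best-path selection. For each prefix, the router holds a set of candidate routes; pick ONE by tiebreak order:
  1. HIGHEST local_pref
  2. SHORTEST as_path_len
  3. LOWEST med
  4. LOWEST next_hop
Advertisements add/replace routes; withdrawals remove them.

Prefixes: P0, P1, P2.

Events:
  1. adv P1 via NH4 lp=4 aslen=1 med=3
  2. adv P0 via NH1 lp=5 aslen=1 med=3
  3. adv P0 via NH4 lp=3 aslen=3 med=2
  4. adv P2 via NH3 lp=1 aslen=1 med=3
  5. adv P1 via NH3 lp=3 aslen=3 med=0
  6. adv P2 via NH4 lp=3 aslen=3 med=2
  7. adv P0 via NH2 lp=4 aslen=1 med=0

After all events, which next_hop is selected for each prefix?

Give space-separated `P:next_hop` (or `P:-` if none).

Answer: P0:NH1 P1:NH4 P2:NH4

Derivation:
Op 1: best P0=- P1=NH4 P2=-
Op 2: best P0=NH1 P1=NH4 P2=-
Op 3: best P0=NH1 P1=NH4 P2=-
Op 4: best P0=NH1 P1=NH4 P2=NH3
Op 5: best P0=NH1 P1=NH4 P2=NH3
Op 6: best P0=NH1 P1=NH4 P2=NH4
Op 7: best P0=NH1 P1=NH4 P2=NH4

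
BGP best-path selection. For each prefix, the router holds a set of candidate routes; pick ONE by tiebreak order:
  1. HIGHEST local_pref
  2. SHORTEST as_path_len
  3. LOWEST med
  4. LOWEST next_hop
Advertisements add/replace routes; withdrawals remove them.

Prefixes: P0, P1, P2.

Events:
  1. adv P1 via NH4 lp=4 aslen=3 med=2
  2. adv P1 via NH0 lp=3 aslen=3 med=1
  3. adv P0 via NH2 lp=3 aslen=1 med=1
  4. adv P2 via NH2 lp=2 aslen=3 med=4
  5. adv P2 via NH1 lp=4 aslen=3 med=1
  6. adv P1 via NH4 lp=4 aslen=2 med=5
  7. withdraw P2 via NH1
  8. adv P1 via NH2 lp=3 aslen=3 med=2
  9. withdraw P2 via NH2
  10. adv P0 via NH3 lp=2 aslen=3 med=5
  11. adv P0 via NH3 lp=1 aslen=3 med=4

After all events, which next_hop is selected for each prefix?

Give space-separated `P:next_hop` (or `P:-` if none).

Answer: P0:NH2 P1:NH4 P2:-

Derivation:
Op 1: best P0=- P1=NH4 P2=-
Op 2: best P0=- P1=NH4 P2=-
Op 3: best P0=NH2 P1=NH4 P2=-
Op 4: best P0=NH2 P1=NH4 P2=NH2
Op 5: best P0=NH2 P1=NH4 P2=NH1
Op 6: best P0=NH2 P1=NH4 P2=NH1
Op 7: best P0=NH2 P1=NH4 P2=NH2
Op 8: best P0=NH2 P1=NH4 P2=NH2
Op 9: best P0=NH2 P1=NH4 P2=-
Op 10: best P0=NH2 P1=NH4 P2=-
Op 11: best P0=NH2 P1=NH4 P2=-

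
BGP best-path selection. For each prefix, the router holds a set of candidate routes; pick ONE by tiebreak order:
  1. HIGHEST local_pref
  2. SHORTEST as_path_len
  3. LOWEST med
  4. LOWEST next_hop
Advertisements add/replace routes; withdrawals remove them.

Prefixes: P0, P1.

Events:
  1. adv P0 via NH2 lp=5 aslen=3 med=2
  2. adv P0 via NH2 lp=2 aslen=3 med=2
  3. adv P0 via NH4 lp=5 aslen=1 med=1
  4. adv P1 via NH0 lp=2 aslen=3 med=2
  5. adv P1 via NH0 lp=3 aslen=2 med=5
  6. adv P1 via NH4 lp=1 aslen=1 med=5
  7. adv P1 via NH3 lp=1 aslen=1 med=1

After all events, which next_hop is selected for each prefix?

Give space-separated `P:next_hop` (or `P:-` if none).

Op 1: best P0=NH2 P1=-
Op 2: best P0=NH2 P1=-
Op 3: best P0=NH4 P1=-
Op 4: best P0=NH4 P1=NH0
Op 5: best P0=NH4 P1=NH0
Op 6: best P0=NH4 P1=NH0
Op 7: best P0=NH4 P1=NH0

Answer: P0:NH4 P1:NH0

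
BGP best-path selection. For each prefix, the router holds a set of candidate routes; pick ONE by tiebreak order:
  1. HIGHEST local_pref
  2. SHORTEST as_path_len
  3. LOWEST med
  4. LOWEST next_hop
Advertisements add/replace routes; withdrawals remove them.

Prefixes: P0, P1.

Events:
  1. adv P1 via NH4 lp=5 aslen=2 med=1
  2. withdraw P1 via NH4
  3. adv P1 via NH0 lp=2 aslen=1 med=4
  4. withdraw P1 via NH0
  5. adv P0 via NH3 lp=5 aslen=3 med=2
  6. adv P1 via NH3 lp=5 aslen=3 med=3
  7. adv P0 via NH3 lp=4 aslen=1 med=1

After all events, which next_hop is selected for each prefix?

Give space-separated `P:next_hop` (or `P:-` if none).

Op 1: best P0=- P1=NH4
Op 2: best P0=- P1=-
Op 3: best P0=- P1=NH0
Op 4: best P0=- P1=-
Op 5: best P0=NH3 P1=-
Op 6: best P0=NH3 P1=NH3
Op 7: best P0=NH3 P1=NH3

Answer: P0:NH3 P1:NH3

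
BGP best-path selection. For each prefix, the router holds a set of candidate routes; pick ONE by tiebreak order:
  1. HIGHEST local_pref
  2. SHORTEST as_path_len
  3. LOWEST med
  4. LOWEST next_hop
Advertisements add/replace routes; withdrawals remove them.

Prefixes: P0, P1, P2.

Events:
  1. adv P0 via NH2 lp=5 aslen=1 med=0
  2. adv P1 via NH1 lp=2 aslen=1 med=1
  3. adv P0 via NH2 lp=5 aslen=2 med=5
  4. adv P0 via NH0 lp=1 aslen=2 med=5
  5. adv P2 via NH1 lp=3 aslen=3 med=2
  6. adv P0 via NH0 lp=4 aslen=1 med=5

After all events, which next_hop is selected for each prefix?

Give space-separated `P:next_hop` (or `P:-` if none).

Op 1: best P0=NH2 P1=- P2=-
Op 2: best P0=NH2 P1=NH1 P2=-
Op 3: best P0=NH2 P1=NH1 P2=-
Op 4: best P0=NH2 P1=NH1 P2=-
Op 5: best P0=NH2 P1=NH1 P2=NH1
Op 6: best P0=NH2 P1=NH1 P2=NH1

Answer: P0:NH2 P1:NH1 P2:NH1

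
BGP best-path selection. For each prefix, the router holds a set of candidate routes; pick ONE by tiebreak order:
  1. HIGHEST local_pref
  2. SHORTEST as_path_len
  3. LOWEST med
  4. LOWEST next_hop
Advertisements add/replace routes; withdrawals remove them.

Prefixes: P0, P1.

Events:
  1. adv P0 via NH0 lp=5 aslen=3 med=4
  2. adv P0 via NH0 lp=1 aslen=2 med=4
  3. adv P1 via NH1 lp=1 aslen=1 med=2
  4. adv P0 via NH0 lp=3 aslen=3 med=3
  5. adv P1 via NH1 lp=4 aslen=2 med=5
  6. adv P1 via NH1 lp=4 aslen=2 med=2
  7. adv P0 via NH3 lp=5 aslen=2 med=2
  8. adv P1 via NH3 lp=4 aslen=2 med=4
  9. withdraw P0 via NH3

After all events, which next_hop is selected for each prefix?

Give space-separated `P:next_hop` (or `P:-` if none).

Op 1: best P0=NH0 P1=-
Op 2: best P0=NH0 P1=-
Op 3: best P0=NH0 P1=NH1
Op 4: best P0=NH0 P1=NH1
Op 5: best P0=NH0 P1=NH1
Op 6: best P0=NH0 P1=NH1
Op 7: best P0=NH3 P1=NH1
Op 8: best P0=NH3 P1=NH1
Op 9: best P0=NH0 P1=NH1

Answer: P0:NH0 P1:NH1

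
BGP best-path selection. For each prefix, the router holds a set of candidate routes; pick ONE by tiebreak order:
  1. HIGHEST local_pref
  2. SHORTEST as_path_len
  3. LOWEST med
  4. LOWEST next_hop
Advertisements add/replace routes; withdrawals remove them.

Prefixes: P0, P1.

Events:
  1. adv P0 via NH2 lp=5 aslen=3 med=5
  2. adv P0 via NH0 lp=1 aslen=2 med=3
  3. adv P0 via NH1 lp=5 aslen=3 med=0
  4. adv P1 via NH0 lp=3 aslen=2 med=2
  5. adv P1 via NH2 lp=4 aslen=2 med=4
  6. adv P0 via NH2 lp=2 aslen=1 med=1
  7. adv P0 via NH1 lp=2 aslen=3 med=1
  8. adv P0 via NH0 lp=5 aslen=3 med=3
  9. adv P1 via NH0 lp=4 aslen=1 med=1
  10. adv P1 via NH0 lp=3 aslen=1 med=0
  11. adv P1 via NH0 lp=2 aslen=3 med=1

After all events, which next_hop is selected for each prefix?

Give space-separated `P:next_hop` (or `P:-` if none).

Op 1: best P0=NH2 P1=-
Op 2: best P0=NH2 P1=-
Op 3: best P0=NH1 P1=-
Op 4: best P0=NH1 P1=NH0
Op 5: best P0=NH1 P1=NH2
Op 6: best P0=NH1 P1=NH2
Op 7: best P0=NH2 P1=NH2
Op 8: best P0=NH0 P1=NH2
Op 9: best P0=NH0 P1=NH0
Op 10: best P0=NH0 P1=NH2
Op 11: best P0=NH0 P1=NH2

Answer: P0:NH0 P1:NH2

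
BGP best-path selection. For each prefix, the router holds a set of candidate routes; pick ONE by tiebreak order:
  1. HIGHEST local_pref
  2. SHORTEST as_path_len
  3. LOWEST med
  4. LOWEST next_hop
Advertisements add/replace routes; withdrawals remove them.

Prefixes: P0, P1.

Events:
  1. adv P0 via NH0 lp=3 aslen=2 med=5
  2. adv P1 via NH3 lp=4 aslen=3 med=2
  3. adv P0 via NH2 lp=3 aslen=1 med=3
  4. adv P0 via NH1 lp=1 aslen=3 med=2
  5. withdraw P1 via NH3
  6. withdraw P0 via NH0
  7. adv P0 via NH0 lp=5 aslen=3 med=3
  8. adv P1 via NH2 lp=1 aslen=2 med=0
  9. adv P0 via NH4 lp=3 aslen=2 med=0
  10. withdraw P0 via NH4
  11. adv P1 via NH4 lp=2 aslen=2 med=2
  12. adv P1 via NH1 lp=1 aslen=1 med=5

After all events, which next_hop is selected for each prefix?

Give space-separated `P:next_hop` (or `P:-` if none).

Op 1: best P0=NH0 P1=-
Op 2: best P0=NH0 P1=NH3
Op 3: best P0=NH2 P1=NH3
Op 4: best P0=NH2 P1=NH3
Op 5: best P0=NH2 P1=-
Op 6: best P0=NH2 P1=-
Op 7: best P0=NH0 P1=-
Op 8: best P0=NH0 P1=NH2
Op 9: best P0=NH0 P1=NH2
Op 10: best P0=NH0 P1=NH2
Op 11: best P0=NH0 P1=NH4
Op 12: best P0=NH0 P1=NH4

Answer: P0:NH0 P1:NH4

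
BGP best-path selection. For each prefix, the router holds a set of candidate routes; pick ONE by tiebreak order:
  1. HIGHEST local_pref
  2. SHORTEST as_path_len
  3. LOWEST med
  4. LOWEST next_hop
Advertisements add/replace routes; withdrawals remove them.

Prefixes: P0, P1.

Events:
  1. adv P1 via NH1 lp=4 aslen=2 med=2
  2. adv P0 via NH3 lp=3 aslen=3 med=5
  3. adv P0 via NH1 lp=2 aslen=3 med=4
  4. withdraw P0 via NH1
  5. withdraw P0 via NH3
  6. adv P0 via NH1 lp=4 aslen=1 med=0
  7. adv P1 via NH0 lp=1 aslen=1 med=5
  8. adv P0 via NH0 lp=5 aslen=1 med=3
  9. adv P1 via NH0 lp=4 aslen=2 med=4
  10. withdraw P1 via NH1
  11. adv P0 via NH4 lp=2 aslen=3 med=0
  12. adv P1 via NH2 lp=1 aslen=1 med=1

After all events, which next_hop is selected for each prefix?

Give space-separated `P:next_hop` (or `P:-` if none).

Answer: P0:NH0 P1:NH0

Derivation:
Op 1: best P0=- P1=NH1
Op 2: best P0=NH3 P1=NH1
Op 3: best P0=NH3 P1=NH1
Op 4: best P0=NH3 P1=NH1
Op 5: best P0=- P1=NH1
Op 6: best P0=NH1 P1=NH1
Op 7: best P0=NH1 P1=NH1
Op 8: best P0=NH0 P1=NH1
Op 9: best P0=NH0 P1=NH1
Op 10: best P0=NH0 P1=NH0
Op 11: best P0=NH0 P1=NH0
Op 12: best P0=NH0 P1=NH0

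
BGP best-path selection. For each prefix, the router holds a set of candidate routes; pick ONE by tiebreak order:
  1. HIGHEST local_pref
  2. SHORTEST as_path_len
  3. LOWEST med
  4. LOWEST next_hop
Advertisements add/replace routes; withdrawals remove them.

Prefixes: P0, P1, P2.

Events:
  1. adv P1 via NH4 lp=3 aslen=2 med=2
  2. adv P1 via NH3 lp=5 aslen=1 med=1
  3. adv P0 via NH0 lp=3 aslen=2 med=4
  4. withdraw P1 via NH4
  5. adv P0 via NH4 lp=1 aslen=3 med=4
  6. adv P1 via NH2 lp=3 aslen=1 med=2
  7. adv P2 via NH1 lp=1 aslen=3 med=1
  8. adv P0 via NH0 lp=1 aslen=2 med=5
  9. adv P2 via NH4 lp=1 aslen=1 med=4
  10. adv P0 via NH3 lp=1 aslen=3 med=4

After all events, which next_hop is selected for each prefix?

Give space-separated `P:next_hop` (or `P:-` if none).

Answer: P0:NH0 P1:NH3 P2:NH4

Derivation:
Op 1: best P0=- P1=NH4 P2=-
Op 2: best P0=- P1=NH3 P2=-
Op 3: best P0=NH0 P1=NH3 P2=-
Op 4: best P0=NH0 P1=NH3 P2=-
Op 5: best P0=NH0 P1=NH3 P2=-
Op 6: best P0=NH0 P1=NH3 P2=-
Op 7: best P0=NH0 P1=NH3 P2=NH1
Op 8: best P0=NH0 P1=NH3 P2=NH1
Op 9: best P0=NH0 P1=NH3 P2=NH4
Op 10: best P0=NH0 P1=NH3 P2=NH4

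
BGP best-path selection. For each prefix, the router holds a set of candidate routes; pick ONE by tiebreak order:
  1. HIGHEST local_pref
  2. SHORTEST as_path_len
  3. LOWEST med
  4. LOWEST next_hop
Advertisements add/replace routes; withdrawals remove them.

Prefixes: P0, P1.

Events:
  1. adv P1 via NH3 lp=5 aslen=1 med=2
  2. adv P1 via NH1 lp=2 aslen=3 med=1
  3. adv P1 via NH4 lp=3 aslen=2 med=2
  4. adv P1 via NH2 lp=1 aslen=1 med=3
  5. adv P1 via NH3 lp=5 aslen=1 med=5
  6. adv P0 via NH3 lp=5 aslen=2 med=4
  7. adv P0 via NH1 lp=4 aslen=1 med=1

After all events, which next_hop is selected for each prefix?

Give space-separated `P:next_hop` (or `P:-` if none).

Op 1: best P0=- P1=NH3
Op 2: best P0=- P1=NH3
Op 3: best P0=- P1=NH3
Op 4: best P0=- P1=NH3
Op 5: best P0=- P1=NH3
Op 6: best P0=NH3 P1=NH3
Op 7: best P0=NH3 P1=NH3

Answer: P0:NH3 P1:NH3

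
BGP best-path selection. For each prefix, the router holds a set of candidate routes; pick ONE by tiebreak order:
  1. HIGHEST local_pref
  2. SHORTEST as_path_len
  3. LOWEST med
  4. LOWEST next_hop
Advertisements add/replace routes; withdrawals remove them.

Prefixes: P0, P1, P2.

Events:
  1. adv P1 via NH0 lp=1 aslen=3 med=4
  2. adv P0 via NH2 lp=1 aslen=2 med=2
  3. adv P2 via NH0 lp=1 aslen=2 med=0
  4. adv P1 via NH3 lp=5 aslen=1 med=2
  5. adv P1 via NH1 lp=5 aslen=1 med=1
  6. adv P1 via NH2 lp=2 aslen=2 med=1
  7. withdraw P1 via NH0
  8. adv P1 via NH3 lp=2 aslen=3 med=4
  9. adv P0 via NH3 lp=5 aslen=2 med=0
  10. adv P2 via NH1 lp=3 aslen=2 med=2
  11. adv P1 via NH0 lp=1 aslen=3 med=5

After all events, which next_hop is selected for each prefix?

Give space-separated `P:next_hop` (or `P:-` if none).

Op 1: best P0=- P1=NH0 P2=-
Op 2: best P0=NH2 P1=NH0 P2=-
Op 3: best P0=NH2 P1=NH0 P2=NH0
Op 4: best P0=NH2 P1=NH3 P2=NH0
Op 5: best P0=NH2 P1=NH1 P2=NH0
Op 6: best P0=NH2 P1=NH1 P2=NH0
Op 7: best P0=NH2 P1=NH1 P2=NH0
Op 8: best P0=NH2 P1=NH1 P2=NH0
Op 9: best P0=NH3 P1=NH1 P2=NH0
Op 10: best P0=NH3 P1=NH1 P2=NH1
Op 11: best P0=NH3 P1=NH1 P2=NH1

Answer: P0:NH3 P1:NH1 P2:NH1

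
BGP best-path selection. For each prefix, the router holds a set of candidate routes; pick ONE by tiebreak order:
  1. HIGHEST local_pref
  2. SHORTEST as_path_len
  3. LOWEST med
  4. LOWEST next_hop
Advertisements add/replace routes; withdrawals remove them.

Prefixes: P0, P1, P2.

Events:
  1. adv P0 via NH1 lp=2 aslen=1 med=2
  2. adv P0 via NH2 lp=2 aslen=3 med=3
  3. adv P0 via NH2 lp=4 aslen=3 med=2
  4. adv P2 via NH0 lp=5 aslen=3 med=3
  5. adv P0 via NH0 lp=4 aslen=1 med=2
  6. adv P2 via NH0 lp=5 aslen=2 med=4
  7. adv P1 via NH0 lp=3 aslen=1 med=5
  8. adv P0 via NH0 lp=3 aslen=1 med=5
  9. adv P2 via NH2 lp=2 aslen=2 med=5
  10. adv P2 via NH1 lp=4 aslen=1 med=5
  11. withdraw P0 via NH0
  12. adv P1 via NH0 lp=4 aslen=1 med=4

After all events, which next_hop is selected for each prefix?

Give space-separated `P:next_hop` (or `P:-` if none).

Answer: P0:NH2 P1:NH0 P2:NH0

Derivation:
Op 1: best P0=NH1 P1=- P2=-
Op 2: best P0=NH1 P1=- P2=-
Op 3: best P0=NH2 P1=- P2=-
Op 4: best P0=NH2 P1=- P2=NH0
Op 5: best P0=NH0 P1=- P2=NH0
Op 6: best P0=NH0 P1=- P2=NH0
Op 7: best P0=NH0 P1=NH0 P2=NH0
Op 8: best P0=NH2 P1=NH0 P2=NH0
Op 9: best P0=NH2 P1=NH0 P2=NH0
Op 10: best P0=NH2 P1=NH0 P2=NH0
Op 11: best P0=NH2 P1=NH0 P2=NH0
Op 12: best P0=NH2 P1=NH0 P2=NH0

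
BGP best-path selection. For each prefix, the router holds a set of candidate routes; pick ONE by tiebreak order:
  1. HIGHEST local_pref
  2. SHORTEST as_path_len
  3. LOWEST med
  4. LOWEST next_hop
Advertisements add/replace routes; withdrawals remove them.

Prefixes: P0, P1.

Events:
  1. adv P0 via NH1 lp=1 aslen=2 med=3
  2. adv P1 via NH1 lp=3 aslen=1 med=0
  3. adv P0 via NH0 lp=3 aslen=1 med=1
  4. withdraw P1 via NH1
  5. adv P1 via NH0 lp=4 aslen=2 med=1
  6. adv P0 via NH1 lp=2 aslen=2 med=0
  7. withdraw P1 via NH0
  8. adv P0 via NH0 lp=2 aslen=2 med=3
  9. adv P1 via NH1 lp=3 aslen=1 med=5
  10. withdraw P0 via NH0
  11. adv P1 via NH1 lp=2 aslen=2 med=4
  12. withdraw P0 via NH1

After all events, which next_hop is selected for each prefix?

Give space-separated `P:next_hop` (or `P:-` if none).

Op 1: best P0=NH1 P1=-
Op 2: best P0=NH1 P1=NH1
Op 3: best P0=NH0 P1=NH1
Op 4: best P0=NH0 P1=-
Op 5: best P0=NH0 P1=NH0
Op 6: best P0=NH0 P1=NH0
Op 7: best P0=NH0 P1=-
Op 8: best P0=NH1 P1=-
Op 9: best P0=NH1 P1=NH1
Op 10: best P0=NH1 P1=NH1
Op 11: best P0=NH1 P1=NH1
Op 12: best P0=- P1=NH1

Answer: P0:- P1:NH1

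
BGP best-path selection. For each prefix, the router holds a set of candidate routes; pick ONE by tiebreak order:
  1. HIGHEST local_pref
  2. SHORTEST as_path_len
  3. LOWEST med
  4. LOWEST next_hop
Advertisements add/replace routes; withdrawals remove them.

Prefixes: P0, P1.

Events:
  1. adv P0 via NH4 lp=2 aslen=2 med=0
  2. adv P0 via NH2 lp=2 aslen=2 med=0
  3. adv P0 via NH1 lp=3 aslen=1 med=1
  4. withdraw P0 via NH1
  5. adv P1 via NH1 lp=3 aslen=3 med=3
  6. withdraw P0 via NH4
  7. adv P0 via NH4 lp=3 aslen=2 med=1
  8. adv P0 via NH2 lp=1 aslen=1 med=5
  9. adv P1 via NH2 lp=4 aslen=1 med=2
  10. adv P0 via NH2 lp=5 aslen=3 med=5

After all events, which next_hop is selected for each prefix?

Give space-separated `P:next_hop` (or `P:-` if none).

Answer: P0:NH2 P1:NH2

Derivation:
Op 1: best P0=NH4 P1=-
Op 2: best P0=NH2 P1=-
Op 3: best P0=NH1 P1=-
Op 4: best P0=NH2 P1=-
Op 5: best P0=NH2 P1=NH1
Op 6: best P0=NH2 P1=NH1
Op 7: best P0=NH4 P1=NH1
Op 8: best P0=NH4 P1=NH1
Op 9: best P0=NH4 P1=NH2
Op 10: best P0=NH2 P1=NH2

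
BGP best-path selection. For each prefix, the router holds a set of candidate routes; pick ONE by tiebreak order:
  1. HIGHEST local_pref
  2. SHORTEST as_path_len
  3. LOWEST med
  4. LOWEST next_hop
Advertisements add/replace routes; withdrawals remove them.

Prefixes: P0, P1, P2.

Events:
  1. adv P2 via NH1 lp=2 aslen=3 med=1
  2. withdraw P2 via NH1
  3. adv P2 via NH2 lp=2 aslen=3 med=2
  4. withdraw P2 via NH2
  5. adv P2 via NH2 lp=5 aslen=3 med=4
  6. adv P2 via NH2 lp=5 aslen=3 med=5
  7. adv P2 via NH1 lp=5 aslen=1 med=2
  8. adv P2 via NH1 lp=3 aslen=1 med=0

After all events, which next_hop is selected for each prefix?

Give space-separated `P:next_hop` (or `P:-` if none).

Op 1: best P0=- P1=- P2=NH1
Op 2: best P0=- P1=- P2=-
Op 3: best P0=- P1=- P2=NH2
Op 4: best P0=- P1=- P2=-
Op 5: best P0=- P1=- P2=NH2
Op 6: best P0=- P1=- P2=NH2
Op 7: best P0=- P1=- P2=NH1
Op 8: best P0=- P1=- P2=NH2

Answer: P0:- P1:- P2:NH2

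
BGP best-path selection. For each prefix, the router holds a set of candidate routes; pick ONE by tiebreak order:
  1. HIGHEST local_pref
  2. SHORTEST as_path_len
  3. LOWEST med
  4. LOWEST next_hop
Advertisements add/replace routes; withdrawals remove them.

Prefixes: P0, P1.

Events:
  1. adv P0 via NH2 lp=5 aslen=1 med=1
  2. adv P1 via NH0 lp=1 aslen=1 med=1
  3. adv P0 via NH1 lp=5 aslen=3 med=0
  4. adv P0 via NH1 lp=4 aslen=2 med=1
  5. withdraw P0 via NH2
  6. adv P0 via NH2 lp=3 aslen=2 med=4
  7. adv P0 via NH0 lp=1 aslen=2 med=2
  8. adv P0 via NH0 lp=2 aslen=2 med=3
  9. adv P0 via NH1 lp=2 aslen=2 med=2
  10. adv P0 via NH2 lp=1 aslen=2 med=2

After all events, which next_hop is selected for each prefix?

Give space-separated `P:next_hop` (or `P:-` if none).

Answer: P0:NH1 P1:NH0

Derivation:
Op 1: best P0=NH2 P1=-
Op 2: best P0=NH2 P1=NH0
Op 3: best P0=NH2 P1=NH0
Op 4: best P0=NH2 P1=NH0
Op 5: best P0=NH1 P1=NH0
Op 6: best P0=NH1 P1=NH0
Op 7: best P0=NH1 P1=NH0
Op 8: best P0=NH1 P1=NH0
Op 9: best P0=NH2 P1=NH0
Op 10: best P0=NH1 P1=NH0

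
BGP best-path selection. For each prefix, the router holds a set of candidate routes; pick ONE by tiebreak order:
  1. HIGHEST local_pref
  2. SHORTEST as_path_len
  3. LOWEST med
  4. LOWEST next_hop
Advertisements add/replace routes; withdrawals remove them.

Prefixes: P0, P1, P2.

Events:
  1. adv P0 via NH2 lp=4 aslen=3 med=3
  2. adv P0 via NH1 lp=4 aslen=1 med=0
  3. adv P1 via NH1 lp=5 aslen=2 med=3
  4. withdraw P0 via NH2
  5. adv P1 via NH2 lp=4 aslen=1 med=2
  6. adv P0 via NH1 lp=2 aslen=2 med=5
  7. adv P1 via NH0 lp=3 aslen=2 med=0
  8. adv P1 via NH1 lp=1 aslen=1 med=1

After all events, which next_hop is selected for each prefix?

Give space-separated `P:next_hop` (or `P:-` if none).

Answer: P0:NH1 P1:NH2 P2:-

Derivation:
Op 1: best P0=NH2 P1=- P2=-
Op 2: best P0=NH1 P1=- P2=-
Op 3: best P0=NH1 P1=NH1 P2=-
Op 4: best P0=NH1 P1=NH1 P2=-
Op 5: best P0=NH1 P1=NH1 P2=-
Op 6: best P0=NH1 P1=NH1 P2=-
Op 7: best P0=NH1 P1=NH1 P2=-
Op 8: best P0=NH1 P1=NH2 P2=-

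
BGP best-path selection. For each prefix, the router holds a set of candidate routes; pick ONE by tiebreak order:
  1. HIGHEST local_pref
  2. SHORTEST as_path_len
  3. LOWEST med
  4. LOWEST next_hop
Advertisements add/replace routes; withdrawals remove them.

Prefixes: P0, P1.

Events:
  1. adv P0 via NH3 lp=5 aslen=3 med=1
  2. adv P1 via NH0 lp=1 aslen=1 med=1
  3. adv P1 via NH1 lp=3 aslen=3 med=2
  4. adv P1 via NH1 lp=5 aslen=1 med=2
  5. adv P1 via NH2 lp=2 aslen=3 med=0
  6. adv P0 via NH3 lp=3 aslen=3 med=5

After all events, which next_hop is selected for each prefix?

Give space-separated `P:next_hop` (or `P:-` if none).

Answer: P0:NH3 P1:NH1

Derivation:
Op 1: best P0=NH3 P1=-
Op 2: best P0=NH3 P1=NH0
Op 3: best P0=NH3 P1=NH1
Op 4: best P0=NH3 P1=NH1
Op 5: best P0=NH3 P1=NH1
Op 6: best P0=NH3 P1=NH1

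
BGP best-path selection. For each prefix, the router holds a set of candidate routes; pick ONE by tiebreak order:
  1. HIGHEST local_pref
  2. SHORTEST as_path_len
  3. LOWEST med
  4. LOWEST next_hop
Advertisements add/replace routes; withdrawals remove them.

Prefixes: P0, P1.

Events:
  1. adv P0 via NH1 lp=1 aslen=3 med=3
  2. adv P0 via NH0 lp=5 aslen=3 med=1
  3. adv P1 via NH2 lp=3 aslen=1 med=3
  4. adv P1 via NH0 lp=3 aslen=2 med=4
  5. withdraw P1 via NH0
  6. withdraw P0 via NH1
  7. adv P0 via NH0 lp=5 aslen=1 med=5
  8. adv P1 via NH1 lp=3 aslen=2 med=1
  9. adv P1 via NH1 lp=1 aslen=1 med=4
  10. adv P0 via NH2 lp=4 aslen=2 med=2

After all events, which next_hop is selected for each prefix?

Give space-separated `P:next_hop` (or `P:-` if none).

Op 1: best P0=NH1 P1=-
Op 2: best P0=NH0 P1=-
Op 3: best P0=NH0 P1=NH2
Op 4: best P0=NH0 P1=NH2
Op 5: best P0=NH0 P1=NH2
Op 6: best P0=NH0 P1=NH2
Op 7: best P0=NH0 P1=NH2
Op 8: best P0=NH0 P1=NH2
Op 9: best P0=NH0 P1=NH2
Op 10: best P0=NH0 P1=NH2

Answer: P0:NH0 P1:NH2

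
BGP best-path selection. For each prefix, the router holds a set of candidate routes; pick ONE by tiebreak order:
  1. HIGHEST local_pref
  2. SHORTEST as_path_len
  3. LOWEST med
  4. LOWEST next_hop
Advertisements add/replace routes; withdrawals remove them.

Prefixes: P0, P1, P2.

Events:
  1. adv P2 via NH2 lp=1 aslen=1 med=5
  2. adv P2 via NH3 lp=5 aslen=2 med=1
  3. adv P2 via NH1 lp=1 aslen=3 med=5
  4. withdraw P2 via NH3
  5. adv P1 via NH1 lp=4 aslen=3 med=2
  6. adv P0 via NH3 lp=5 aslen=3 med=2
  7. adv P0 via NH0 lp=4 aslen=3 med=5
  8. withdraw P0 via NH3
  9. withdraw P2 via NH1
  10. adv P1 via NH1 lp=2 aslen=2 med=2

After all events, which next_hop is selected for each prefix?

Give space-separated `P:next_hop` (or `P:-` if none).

Op 1: best P0=- P1=- P2=NH2
Op 2: best P0=- P1=- P2=NH3
Op 3: best P0=- P1=- P2=NH3
Op 4: best P0=- P1=- P2=NH2
Op 5: best P0=- P1=NH1 P2=NH2
Op 6: best P0=NH3 P1=NH1 P2=NH2
Op 7: best P0=NH3 P1=NH1 P2=NH2
Op 8: best P0=NH0 P1=NH1 P2=NH2
Op 9: best P0=NH0 P1=NH1 P2=NH2
Op 10: best P0=NH0 P1=NH1 P2=NH2

Answer: P0:NH0 P1:NH1 P2:NH2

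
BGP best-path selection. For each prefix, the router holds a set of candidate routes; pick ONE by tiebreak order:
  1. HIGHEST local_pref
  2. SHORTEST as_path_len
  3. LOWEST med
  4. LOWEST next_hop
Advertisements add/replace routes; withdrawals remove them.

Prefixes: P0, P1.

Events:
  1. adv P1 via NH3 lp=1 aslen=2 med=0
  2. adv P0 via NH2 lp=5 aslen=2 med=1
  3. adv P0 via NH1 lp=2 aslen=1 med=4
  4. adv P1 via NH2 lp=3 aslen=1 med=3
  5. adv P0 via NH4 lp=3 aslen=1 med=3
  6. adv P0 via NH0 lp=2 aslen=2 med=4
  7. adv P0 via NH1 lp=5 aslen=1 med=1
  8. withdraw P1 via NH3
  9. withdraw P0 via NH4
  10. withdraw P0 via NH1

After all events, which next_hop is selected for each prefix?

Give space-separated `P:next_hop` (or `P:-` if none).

Op 1: best P0=- P1=NH3
Op 2: best P0=NH2 P1=NH3
Op 3: best P0=NH2 P1=NH3
Op 4: best P0=NH2 P1=NH2
Op 5: best P0=NH2 P1=NH2
Op 6: best P0=NH2 P1=NH2
Op 7: best P0=NH1 P1=NH2
Op 8: best P0=NH1 P1=NH2
Op 9: best P0=NH1 P1=NH2
Op 10: best P0=NH2 P1=NH2

Answer: P0:NH2 P1:NH2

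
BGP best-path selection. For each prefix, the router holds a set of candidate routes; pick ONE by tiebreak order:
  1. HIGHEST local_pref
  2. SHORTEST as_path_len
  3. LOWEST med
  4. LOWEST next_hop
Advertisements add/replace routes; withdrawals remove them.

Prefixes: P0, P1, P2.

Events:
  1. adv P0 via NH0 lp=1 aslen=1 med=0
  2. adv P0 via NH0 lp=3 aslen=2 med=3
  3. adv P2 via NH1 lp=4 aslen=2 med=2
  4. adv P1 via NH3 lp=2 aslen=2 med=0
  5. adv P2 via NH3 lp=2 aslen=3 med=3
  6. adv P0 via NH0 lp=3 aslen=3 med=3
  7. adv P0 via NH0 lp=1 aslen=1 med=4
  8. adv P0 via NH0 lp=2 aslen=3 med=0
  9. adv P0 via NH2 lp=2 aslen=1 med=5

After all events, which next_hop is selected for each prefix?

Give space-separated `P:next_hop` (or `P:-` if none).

Op 1: best P0=NH0 P1=- P2=-
Op 2: best P0=NH0 P1=- P2=-
Op 3: best P0=NH0 P1=- P2=NH1
Op 4: best P0=NH0 P1=NH3 P2=NH1
Op 5: best P0=NH0 P1=NH3 P2=NH1
Op 6: best P0=NH0 P1=NH3 P2=NH1
Op 7: best P0=NH0 P1=NH3 P2=NH1
Op 8: best P0=NH0 P1=NH3 P2=NH1
Op 9: best P0=NH2 P1=NH3 P2=NH1

Answer: P0:NH2 P1:NH3 P2:NH1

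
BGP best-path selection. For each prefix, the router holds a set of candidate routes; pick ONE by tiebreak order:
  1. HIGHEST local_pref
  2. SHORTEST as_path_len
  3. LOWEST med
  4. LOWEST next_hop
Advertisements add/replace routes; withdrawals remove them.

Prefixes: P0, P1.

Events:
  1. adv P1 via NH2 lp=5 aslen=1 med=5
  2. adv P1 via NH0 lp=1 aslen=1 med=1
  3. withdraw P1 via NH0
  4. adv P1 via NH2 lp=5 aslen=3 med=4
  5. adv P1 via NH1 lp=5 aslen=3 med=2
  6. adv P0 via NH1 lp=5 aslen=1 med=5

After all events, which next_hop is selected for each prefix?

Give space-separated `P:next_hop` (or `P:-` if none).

Op 1: best P0=- P1=NH2
Op 2: best P0=- P1=NH2
Op 3: best P0=- P1=NH2
Op 4: best P0=- P1=NH2
Op 5: best P0=- P1=NH1
Op 6: best P0=NH1 P1=NH1

Answer: P0:NH1 P1:NH1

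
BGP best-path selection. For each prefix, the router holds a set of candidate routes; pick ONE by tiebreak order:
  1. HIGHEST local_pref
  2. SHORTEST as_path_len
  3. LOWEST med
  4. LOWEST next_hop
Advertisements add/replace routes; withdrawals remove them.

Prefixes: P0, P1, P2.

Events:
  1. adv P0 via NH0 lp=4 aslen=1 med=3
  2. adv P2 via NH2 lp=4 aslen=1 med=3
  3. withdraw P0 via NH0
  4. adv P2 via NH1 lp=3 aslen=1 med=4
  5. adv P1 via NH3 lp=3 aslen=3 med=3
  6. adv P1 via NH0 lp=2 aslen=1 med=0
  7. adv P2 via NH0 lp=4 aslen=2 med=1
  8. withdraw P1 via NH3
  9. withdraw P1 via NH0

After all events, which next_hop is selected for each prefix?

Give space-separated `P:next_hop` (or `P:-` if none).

Op 1: best P0=NH0 P1=- P2=-
Op 2: best P0=NH0 P1=- P2=NH2
Op 3: best P0=- P1=- P2=NH2
Op 4: best P0=- P1=- P2=NH2
Op 5: best P0=- P1=NH3 P2=NH2
Op 6: best P0=- P1=NH3 P2=NH2
Op 7: best P0=- P1=NH3 P2=NH2
Op 8: best P0=- P1=NH0 P2=NH2
Op 9: best P0=- P1=- P2=NH2

Answer: P0:- P1:- P2:NH2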